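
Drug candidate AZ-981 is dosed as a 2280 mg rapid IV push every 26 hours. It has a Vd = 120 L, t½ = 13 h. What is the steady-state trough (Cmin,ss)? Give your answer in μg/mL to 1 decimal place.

6.3 μg/mL

τ = 26 h = 2 half-lives, so f = (1/2)^2 = 0.25.
Accumulation ratio R = 1/(1 − f) = 1/0.75 = 4/3.
Single-dose peak C₀ = D/Vd = 2280/120 = 19 μg/mL.
Steady-state peak Cmax,ss = C₀·R = 19 × 4/3 ≈ 25.333 μg/mL.
Steady-state trough Cmin,ss = Cmax,ss·f ≈ 25.333 × 0.25 ≈ 6.333 μg/mL.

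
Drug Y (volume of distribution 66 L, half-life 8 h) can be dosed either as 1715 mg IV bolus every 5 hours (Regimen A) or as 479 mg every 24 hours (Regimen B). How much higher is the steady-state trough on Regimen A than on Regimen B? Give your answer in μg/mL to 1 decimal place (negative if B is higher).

Regimen A: f = (1/2)^(5/8) ≈ 0.6484; Cmin,ss = (1715/66)·f/(1−f) ≈ 47.920 μg/mL.
Regimen B: f = (1/2)^(24/8) ≈ 0.1250; Cmin,ss = (479/66)·f/(1−f) ≈ 1.037 μg/mL.
Difference ≈ 47.920 − 1.037 ≈ 46.883 μg/mL.

46.9 μg/mL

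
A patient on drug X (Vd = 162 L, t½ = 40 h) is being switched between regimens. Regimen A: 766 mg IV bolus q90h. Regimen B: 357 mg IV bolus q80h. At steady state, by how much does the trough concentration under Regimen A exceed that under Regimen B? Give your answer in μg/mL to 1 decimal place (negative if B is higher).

0.5 μg/mL

Regimen A: f = (1/2)^(90/40) ≈ 0.2102; Cmin,ss = (766/162)·f/(1−f) ≈ 1.258 μg/mL.
Regimen B: f = (1/2)^(80/40) ≈ 0.2500; Cmin,ss = (357/162)·f/(1−f) ≈ 0.735 μg/mL.
Difference ≈ 1.258 − 0.735 ≈ 0.523 μg/mL.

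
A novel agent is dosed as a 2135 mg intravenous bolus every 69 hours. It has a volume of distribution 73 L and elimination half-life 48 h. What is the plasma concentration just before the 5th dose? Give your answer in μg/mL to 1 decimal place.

f = (1/2)^(τ/t½) = (1/2)^(69/48) ≈ 0.3692.
C₀ = D/Vd = 2135/73 ≈ 29.247 μg/mL.
Before the 5th dose, 4 doses have been given. Superposition: Cmin = C₀·(f + f² + … + f^4).
≈ 29.247 × (0.3692 + 0.1363 + 0.0503 + 0.0186) ≈ 29.247 × 0.5744 ≈ 16.799 μg/mL.

16.8 μg/mL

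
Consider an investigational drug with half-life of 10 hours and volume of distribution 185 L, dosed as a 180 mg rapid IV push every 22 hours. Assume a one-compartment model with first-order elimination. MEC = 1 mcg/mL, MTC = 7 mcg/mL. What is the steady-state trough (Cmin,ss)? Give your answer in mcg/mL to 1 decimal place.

Over one 22-h interval, 22/10 ≈ 2.2 half-lives elapse, leaving f ≈ 0.2176 of each dose.
At steady state, accumulation factor R = 1/(1 − e^(−kτ)) ≈ 1.2781.
Each bolus raises the concentration by D/Vd = 180/185 ≈ 0.973 mcg/mL.
Steady-state peak Cmax,ss = C₀·R ≈ 0.973 × 1.2781 ≈ 1.244 mcg/mL.
One interval later, Cmin,ss = Cmax,ss·e^(−kτ) ≈ 1.244 × 0.2176 ≈ 0.271 mcg/mL.
Trough 0.3 mcg/mL vs MEC 1 mcg/mL: subtherapeutic.

0.3 mcg/mL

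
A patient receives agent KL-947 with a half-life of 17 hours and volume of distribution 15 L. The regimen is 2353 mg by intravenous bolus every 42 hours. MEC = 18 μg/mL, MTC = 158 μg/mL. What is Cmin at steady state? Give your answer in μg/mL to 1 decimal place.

34.5 μg/mL

τ/t½ = 42/17 ≈ 2.4706, so fraction remaining f = (1/2)^(42/17) ≈ 0.1804.
Each bolus raises the concentration by D/Vd = 2353/15 ≈ 156.867 μg/mL.
Steady-state trough Cmin,ss = C₀·f/(1−f) ≈ 156.867 × 0.1804/0.8196 ≈ 34.528 μg/mL.
Trough 34.5 μg/mL vs MEC 18 μg/mL: adequate.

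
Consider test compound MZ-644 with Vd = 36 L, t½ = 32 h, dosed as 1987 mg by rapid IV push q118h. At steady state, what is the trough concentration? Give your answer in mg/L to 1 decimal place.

4.6 mg/L

k = ln2/t½ = ln2/32 ≈ 0.021661 h⁻¹; fraction remaining f = e^(−kτ) = e^(−0.021661×118) ≈ 0.0776.
Accumulation ratio R = 1/(1 − f) ≈ 1/0.9224 ≈ 1.0841.
Each bolus raises the concentration by D/Vd = 1987/36 ≈ 55.194 mg/L.
Cmax,ss = C₀/(1 − f) ≈ 55.194/0.9224 ≈ 59.837 mg/L.
One interval later, Cmin,ss = Cmax,ss·e^(−kτ) ≈ 59.837 × 0.0776 ≈ 4.643 mg/L.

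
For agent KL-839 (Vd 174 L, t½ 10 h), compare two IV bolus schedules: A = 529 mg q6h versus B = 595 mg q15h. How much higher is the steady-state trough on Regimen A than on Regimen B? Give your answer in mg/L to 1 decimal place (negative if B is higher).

Regimen A: f = (1/2)^(6/10) ≈ 0.6598; Cmin,ss = (529/174)·f/(1−f) ≈ 5.896 mg/L.
Regimen B: f = (1/2)^(15/10) ≈ 0.3536; Cmin,ss = (595/174)·f/(1−f) ≈ 1.871 mg/L.
Difference ≈ 5.896 − 1.871 ≈ 4.025 mg/L.

4.0 mg/L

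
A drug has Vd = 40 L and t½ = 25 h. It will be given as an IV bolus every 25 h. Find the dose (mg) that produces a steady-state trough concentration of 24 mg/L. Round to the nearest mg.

τ/t½ = 25/25 ≈ 1, so f = (1/2)^(25/25) ≈ 0.500000.
Cmin,ss = (D/Vd)·f/(1−f), so D = Cmin,ss·Vd·(1−f)/f.
D = 24 × 40 × (1−f)/f ≈ 24 × 40 × 1.00000 ≈ 960.00 mg.

960 mg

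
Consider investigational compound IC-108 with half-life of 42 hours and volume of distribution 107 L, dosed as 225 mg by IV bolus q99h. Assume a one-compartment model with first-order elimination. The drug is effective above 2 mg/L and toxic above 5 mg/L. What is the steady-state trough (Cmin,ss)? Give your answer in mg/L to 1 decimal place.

k = ln2/t½ = ln2/42 ≈ 0.016504 h⁻¹; fraction remaining f = e^(−kτ) = e^(−0.016504×99) ≈ 0.1952.
Single-dose peak C₀ = D/Vd = 225/107 ≈ 2.103 mg/L.
Steady-state trough Cmin,ss = C₀·f/(1−f) ≈ 2.103 × 0.1952/0.8048 ≈ 0.510 mg/L.
Trough 0.5 mg/L vs MEC 2 mg/L: subtherapeutic.

0.5 mg/L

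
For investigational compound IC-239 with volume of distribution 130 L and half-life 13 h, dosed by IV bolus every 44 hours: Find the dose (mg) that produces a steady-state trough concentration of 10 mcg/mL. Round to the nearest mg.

τ/t½ = 44/13 ≈ 3.3846, so f = (1/2)^(44/13) ≈ 0.095748.
Cmin,ss = (D/Vd)·f/(1−f), so D = Cmin,ss·Vd·(1−f)/f.
D = 10 × 130 × (1−f)/f ≈ 10 × 130 × 9.44408 ≈ 12277.30 mg.

12277 mg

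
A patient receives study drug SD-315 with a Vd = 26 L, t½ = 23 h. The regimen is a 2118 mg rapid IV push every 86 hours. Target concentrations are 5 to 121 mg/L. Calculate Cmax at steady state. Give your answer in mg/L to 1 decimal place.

τ/t½ = 86/23 ≈ 3.7391, so fraction remaining f = (1/2)^(86/23) ≈ 0.0749.
At steady state, accumulation factor R = 1/(1 − e^(−kτ)) ≈ 1.0810.
Single-dose peak C₀ = D/Vd = 2118/26 ≈ 81.462 mg/L.
Cmax,ss = C₀/(1 − f) ≈ 81.462/0.9251 ≈ 88.058 mg/L.
Peak 88.1 mg/L vs MTC 121 mg/L: below toxic threshold.

88.1 mg/L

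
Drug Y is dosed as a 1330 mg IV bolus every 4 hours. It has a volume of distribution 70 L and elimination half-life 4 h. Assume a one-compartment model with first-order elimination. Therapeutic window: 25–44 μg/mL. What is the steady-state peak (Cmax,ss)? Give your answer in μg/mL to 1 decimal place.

38.0 μg/mL

τ = 4 h = 1 half-life, so f = (1/2)^1 = 0.5.
At steady state, R = 1/(1 − 0.5) = 2/1.
Single-dose peak C₀ = D/Vd = 1330/70 = 19 μg/mL.
Steady-state peak Cmax,ss = C₀·R = 19 × 2/1 ≈ 38.000 μg/mL.
Peak 38.0 μg/mL vs MTC 44 μg/mL: below toxic threshold.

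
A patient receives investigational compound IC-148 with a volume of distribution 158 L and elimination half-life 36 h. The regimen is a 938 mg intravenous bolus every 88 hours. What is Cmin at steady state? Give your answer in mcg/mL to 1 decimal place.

τ/t½ = 88/36 ≈ 2.4444, so fraction remaining f = (1/2)^(88/36) ≈ 0.1837.
Single-dose peak C₀ = D/Vd = 938/158 ≈ 5.937 mcg/mL.
Steady-state trough Cmin,ss = C₀·f/(1−f) ≈ 5.937 × 0.1837/0.8163 ≈ 1.336 mcg/mL.

1.3 mcg/mL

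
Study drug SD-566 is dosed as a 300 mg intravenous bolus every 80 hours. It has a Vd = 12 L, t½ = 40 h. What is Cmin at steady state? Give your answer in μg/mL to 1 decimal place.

The dosing interval is 2 half-lives, so f = 2^(−2) = 0.25.
At steady state, R = 1/(1 − 0.25) = 4/3.
Single-dose peak C₀ = D/Vd = 300/12 = 25 μg/mL.
Steady-state peak Cmax,ss = C₀·R = 25 × 4/3 ≈ 33.333 μg/mL.
Steady-state trough Cmin,ss = Cmax,ss·f ≈ 33.333 × 0.25 ≈ 8.333 μg/mL.

8.3 μg/mL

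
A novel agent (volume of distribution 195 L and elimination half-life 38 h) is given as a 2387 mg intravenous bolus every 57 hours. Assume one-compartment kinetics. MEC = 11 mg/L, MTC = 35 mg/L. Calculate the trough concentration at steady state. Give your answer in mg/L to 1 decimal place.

6.7 mg/L

Over one 57-h interval, 57/38 ≈ 1.5 half-lives elapse, leaving f ≈ 0.3536 of each dose.
At steady state, accumulation factor R = 1/(1 − e^(−kτ)) ≈ 1.5470.
Single-dose peak C₀ = D/Vd = 2387/195 ≈ 12.241 mg/L.
Steady-state peak Cmax,ss = C₀·R ≈ 12.241 × 1.5470 ≈ 18.937 mg/L.
Steady-state trough Cmin,ss = Cmax,ss·f ≈ 18.937 × 0.3536 ≈ 6.696 mg/L.
Trough 6.7 mg/L vs MEC 11 mg/L: subtherapeutic.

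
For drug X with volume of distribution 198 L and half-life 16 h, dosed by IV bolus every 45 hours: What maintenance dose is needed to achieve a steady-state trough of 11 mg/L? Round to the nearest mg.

13122 mg

τ/t½ = 45/16 ≈ 2.8125, so f = (1/2)^(45/16) ≈ 0.142349.
Cmin,ss = (D/Vd)·f/(1−f), so D = Cmin,ss·Vd·(1−f)/f.
D = 11 × 198 × (1−f)/f ≈ 11 × 198 × 6.02499 ≈ 13122.43 mg.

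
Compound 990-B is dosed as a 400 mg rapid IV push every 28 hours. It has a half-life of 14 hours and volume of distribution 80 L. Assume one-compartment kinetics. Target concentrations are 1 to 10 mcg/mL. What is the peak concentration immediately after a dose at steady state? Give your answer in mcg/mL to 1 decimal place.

The dosing interval is 2 half-lives, so f = 2^(−2) = 0.25.
At steady state, R = 1/(1 − 0.25) = 4/3.
Single-dose peak C₀ = D/Vd = 400/80 = 5 mcg/mL.
Steady-state peak Cmax,ss = C₀·R = 5 × 4/3 ≈ 6.667 mcg/mL.
Peak 6.7 mcg/mL vs MTC 10 mcg/mL: below toxic threshold.

6.7 mcg/mL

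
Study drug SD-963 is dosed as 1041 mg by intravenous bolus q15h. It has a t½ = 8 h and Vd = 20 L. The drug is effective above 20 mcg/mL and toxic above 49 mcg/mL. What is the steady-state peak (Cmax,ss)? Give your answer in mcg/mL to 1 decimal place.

71.6 mcg/mL

k = ln2/t½ = ln2/8 ≈ 0.086643 h⁻¹; fraction remaining f = e^(−kτ) = e^(−0.086643×15) ≈ 0.2726.
Accumulation ratio R = 1/(1 − f) ≈ 1/0.7274 ≈ 1.3748.
Single-dose peak C₀ = D/Vd = 1041/20 ≈ 52.050 mcg/mL.
Steady-state peak Cmax,ss = C₀·R ≈ 52.050 × 1.3748 ≈ 71.558 mcg/mL.
Peak 71.6 mcg/mL vs MTC 49 mcg/mL: exceeds toxic threshold.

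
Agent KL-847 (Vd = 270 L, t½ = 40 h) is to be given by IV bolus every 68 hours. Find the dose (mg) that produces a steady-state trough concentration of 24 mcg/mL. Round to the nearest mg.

14574 mg

τ/t½ = 68/40 ≈ 1.7, so f = (1/2)^(68/40) ≈ 0.307786.
Cmin,ss = (D/Vd)·f/(1−f), so D = Cmin,ss·Vd·(1−f)/f.
D = 24 × 270 × (1−f)/f ≈ 24 × 270 × 2.24901 ≈ 14573.58 mg.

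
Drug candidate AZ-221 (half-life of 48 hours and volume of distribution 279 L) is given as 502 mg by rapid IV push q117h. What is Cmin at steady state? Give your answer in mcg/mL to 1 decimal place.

0.4 mcg/mL

τ/t½ = 117/48 ≈ 2.4375, so fraction remaining f = (1/2)^(117/48) ≈ 0.1846.
Each bolus raises the concentration by D/Vd = 502/279 ≈ 1.799 mcg/mL.
Steady-state trough Cmin,ss = C₀·f/(1−f) ≈ 1.799 × 0.1846/0.8154 ≈ 0.407 mcg/mL.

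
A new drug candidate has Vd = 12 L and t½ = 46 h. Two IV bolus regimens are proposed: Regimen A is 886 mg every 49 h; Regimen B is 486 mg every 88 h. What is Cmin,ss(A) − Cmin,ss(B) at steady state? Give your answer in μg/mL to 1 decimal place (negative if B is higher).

52.9 μg/mL

Regimen A: f = (1/2)^(49/46) ≈ 0.4779; Cmin,ss = (886/12)·f/(1−f) ≈ 67.583 μg/mL.
Regimen B: f = (1/2)^(88/46) ≈ 0.2655; Cmin,ss = (486/12)·f/(1−f) ≈ 14.640 μg/mL.
Difference ≈ 67.583 − 14.640 ≈ 52.943 μg/mL.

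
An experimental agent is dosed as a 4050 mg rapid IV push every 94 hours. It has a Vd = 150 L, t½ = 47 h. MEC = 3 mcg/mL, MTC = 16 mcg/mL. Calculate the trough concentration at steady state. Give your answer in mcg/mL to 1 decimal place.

9.0 mcg/mL

τ = 94 h = 2 half-lives, so f = (1/2)^2 = 0.25.
At steady state, R = 1/(1 − 0.25) = 4/3.
Single-dose peak C₀ = D/Vd = 4050/150 = 27 mcg/mL.
Steady-state peak Cmax,ss = C₀·R = 27 × 4/3 ≈ 36.000 mcg/mL.
Steady-state trough Cmin,ss = Cmax,ss·f ≈ 36.000 × 0.25 ≈ 9.000 mcg/mL.
Trough 9.0 mcg/mL vs MEC 3 mcg/mL: adequate.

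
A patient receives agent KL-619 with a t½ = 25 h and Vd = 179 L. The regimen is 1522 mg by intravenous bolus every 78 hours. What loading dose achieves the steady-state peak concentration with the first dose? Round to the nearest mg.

1720 mg

f = (1/2)^(78/25) ≈ 0.115023; accumulation ratio R = 1/(1−f) ≈ 1.12997.
Loading dose to hit Cmax,ss on first dose: D_load = D_maint·R ≈ 1522 × 1.12997 ≈ 1719.81 mg.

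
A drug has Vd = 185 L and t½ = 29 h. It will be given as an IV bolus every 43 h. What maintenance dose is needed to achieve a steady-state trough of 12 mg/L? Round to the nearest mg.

τ/t½ = 43/29 ≈ 1.4828, so f = (1/2)^(43/29) ≈ 0.357804.
Cmin,ss = (D/Vd)·f/(1−f), so D = Cmin,ss·Vd·(1−f)/f.
D = 12 × 185 × (1−f)/f ≈ 12 × 185 × 1.79483 ≈ 3984.52 mg.

3985 mg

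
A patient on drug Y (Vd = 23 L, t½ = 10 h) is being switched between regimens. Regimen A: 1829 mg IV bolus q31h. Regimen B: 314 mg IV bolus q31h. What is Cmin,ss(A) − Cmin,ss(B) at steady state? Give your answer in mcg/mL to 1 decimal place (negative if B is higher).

8.7 mcg/mL

Regimen A: f = (1/2)^(31/10) ≈ 0.1166; Cmin,ss = (1829/23)·f/(1−f) ≈ 10.496 mcg/mL.
Regimen B: f = (1/2)^(31/10) ≈ 0.1166; Cmin,ss = (314/23)·f/(1−f) ≈ 1.802 mcg/mL.
Difference ≈ 10.496 − 1.802 ≈ 8.694 mcg/mL.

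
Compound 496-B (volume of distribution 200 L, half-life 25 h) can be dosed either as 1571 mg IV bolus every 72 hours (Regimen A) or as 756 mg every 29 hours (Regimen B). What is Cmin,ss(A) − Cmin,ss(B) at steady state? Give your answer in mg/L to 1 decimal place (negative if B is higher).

Regimen A: f = (1/2)^(72/25) ≈ 0.1358; Cmin,ss = (1571/200)·f/(1−f) ≈ 1.234 mg/L.
Regimen B: f = (1/2)^(29/25) ≈ 0.4475; Cmin,ss = (756/200)·f/(1−f) ≈ 3.062 mg/L.
Difference ≈ 1.234 − 3.062 ≈ -1.828 mg/L.

-1.8 mg/L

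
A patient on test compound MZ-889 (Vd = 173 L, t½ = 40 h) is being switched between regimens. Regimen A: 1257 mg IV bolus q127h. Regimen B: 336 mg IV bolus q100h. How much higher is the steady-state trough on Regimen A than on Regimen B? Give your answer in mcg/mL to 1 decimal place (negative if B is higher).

Regimen A: f = (1/2)^(127/40) ≈ 0.1107; Cmin,ss = (1257/173)·f/(1−f) ≈ 0.904 mcg/mL.
Regimen B: f = (1/2)^(100/40) ≈ 0.1768; Cmin,ss = (336/173)·f/(1−f) ≈ 0.417 mcg/mL.
Difference ≈ 0.904 − 0.417 ≈ 0.487 mcg/mL.

0.5 mcg/mL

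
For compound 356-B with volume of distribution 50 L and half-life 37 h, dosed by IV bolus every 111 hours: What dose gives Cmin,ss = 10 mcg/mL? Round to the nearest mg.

τ/t½ = 111/37 ≈ 3, so f = (1/2)^(111/37) ≈ 0.125000.
Cmin,ss = (D/Vd)·f/(1−f), so D = Cmin,ss·Vd·(1−f)/f.
D = 10 × 50 × (1−f)/f ≈ 10 × 50 × 7.00000 ≈ 3500.00 mg.

3500 mg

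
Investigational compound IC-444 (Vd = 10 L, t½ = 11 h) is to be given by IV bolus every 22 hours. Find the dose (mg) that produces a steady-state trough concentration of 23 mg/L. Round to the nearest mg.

690 mg

τ/t½ = 22/11 ≈ 2, so f = (1/2)^(22/11) ≈ 0.250000.
Cmin,ss = (D/Vd)·f/(1−f), so D = Cmin,ss·Vd·(1−f)/f.
D = 23 × 10 × (1−f)/f ≈ 23 × 10 × 3.00000 ≈ 690.00 mg.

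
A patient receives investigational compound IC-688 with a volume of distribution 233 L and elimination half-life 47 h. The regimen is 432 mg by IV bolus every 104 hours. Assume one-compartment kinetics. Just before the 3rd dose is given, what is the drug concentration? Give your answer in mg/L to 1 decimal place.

f = (1/2)^(τ/t½) = (1/2)^(104/47) ≈ 0.2157.
C₀ = D/Vd = 432/233 ≈ 1.854 mg/L.
Before the 3rd dose, 2 doses have been given. Superposition: Cmin = C₀·(f + f²).
≈ 1.854 × (0.2157 + 0.0465) ≈ 1.854 × 0.2622 ≈ 0.486 mg/L.

0.5 mg/L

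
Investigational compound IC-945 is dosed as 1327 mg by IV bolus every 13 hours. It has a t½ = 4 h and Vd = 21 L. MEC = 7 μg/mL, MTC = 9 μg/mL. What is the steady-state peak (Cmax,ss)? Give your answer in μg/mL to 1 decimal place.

Over one 13-h interval, 13/4 ≈ 3.25 half-lives elapse, leaving f ≈ 0.1051 of each dose.
At steady state, accumulation factor R = 1/(1 − e^(−kτ)) ≈ 1.1174.
Single-dose peak C₀ = D/Vd = 1327/21 ≈ 63.190 μg/mL.
Steady-state peak Cmax,ss = C₀·R ≈ 63.190 × 1.1174 ≈ 70.609 μg/mL.
Peak 70.6 μg/mL vs MTC 9 μg/mL: exceeds toxic threshold.

70.6 μg/mL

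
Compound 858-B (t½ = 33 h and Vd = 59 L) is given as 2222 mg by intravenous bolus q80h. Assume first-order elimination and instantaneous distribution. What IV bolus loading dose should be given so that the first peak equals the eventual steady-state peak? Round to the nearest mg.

2731 mg

f = (1/2)^(80/33) ≈ 0.186307; accumulation ratio R = 1/(1−f) ≈ 1.22896.
Loading dose to hit Cmax,ss on first dose: D_load = D_maint·R ≈ 2222 × 1.22896 ≈ 2730.75 mg.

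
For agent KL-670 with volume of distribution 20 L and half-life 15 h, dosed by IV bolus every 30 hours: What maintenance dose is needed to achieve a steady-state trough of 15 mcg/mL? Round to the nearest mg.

900 mg

τ/t½ = 30/15 ≈ 2, so f = (1/2)^(30/15) ≈ 0.250000.
Cmin,ss = (D/Vd)·f/(1−f), so D = Cmin,ss·Vd·(1−f)/f.
D = 15 × 20 × (1−f)/f ≈ 15 × 20 × 3.00000 ≈ 900.00 mg.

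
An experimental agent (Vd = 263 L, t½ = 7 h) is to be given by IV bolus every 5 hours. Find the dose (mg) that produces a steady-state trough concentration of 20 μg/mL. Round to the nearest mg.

3370 mg

τ/t½ = 5/7 ≈ 0.71429, so f = (1/2)^(5/7) ≈ 0.609507.
Cmin,ss = (D/Vd)·f/(1−f), so D = Cmin,ss·Vd·(1−f)/f.
D = 20 × 263 × (1−f)/f ≈ 20 × 263 × 0.64067 ≈ 3369.92 mg.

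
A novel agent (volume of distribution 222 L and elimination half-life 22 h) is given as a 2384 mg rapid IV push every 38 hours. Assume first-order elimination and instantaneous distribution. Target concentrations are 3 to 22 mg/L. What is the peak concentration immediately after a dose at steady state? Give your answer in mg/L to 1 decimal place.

Over one 38-h interval, 38/22 ≈ 1.7273 half-lives elapse, leaving f ≈ 0.3020 of each dose.
At steady state, accumulation factor R = 1/(1 − e^(−kτ)) ≈ 1.4327.
Each bolus raises the concentration by D/Vd = 2384/222 ≈ 10.739 mg/L.
Steady-state peak Cmax,ss = C₀·R ≈ 10.739 × 1.4327 ≈ 15.386 mg/L.
Peak 15.4 mg/L vs MTC 22 mg/L: below toxic threshold.

15.4 mg/L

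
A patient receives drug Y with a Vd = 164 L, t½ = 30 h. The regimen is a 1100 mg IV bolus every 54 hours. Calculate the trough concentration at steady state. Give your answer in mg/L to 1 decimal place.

2.7 mg/L

τ/t½ = 54/30 ≈ 1.8, so fraction remaining f = (1/2)^(54/30) ≈ 0.2872.
Accumulation ratio R = 1/(1 − f) ≈ 1/0.7128 ≈ 1.4029.
Each bolus raises the concentration by D/Vd = 1100/164 ≈ 6.707 mg/L.
Steady-state peak Cmax,ss = C₀·R ≈ 6.707 × 1.4029 ≈ 9.409 mg/L.
Steady-state trough Cmin,ss = Cmax,ss·f ≈ 9.409 × 0.2872 ≈ 2.702 mg/L.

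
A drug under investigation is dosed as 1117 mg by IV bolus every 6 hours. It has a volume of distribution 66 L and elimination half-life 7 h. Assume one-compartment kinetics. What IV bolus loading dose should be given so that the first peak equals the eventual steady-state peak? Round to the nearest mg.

f = (1/2)^(6/7) ≈ 0.552045; accumulation ratio R = 1/(1−f) ≈ 2.23237.
Loading dose to hit Cmax,ss on first dose: D_load = D_maint·R ≈ 1117 × 2.23237 ≈ 2493.56 mg.

2494 mg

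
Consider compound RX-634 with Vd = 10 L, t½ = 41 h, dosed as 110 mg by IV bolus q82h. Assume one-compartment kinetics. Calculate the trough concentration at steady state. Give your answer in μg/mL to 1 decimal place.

3.7 μg/mL

τ = 82 h = 2 half-lives, so f = (1/2)^2 = 0.25.
At steady state, R = 1/(1 − 0.25) = 4/3.
Single-dose peak C₀ = D/Vd = 110/10 = 11 μg/mL.
Steady-state peak Cmax,ss = C₀·R = 11 × 4/3 ≈ 14.667 μg/mL.
Steady-state trough Cmin,ss = Cmax,ss·f ≈ 14.667 × 0.25 ≈ 3.667 μg/mL.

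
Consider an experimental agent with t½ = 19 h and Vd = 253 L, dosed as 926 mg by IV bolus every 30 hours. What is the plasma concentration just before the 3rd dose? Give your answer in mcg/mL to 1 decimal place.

1.6 mcg/mL

f = (1/2)^(τ/t½) = (1/2)^(30/19) ≈ 0.3347.
C₀ = D/Vd = 926/253 ≈ 3.660 mcg/mL.
Before the 3rd dose, 2 doses have been given. Superposition: Cmin = C₀·(f + f²).
≈ 3.660 × (0.3347 + 0.1120) ≈ 3.660 × 0.4467 ≈ 1.635 mcg/mL.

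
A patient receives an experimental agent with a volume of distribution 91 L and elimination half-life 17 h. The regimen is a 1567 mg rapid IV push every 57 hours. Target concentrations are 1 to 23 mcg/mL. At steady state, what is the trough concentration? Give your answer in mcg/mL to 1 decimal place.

Over one 57-h interval, 57/17 ≈ 3.3529 half-lives elapse, leaving f ≈ 0.0979 of each dose.
Accumulation ratio R = 1/(1 − f) ≈ 1/0.9021 ≈ 1.1085.
Each bolus raises the concentration by D/Vd = 1567/91 ≈ 17.220 mcg/mL.
Cmax,ss = C₀/(1 − f) ≈ 17.220/0.9021 ≈ 19.089 mcg/mL.
Steady-state trough Cmin,ss = Cmax,ss·f ≈ 19.089 × 0.0979 ≈ 1.869 mcg/mL.
Trough 1.9 mcg/mL vs MEC 1 mcg/mL: adequate.

1.9 mcg/mL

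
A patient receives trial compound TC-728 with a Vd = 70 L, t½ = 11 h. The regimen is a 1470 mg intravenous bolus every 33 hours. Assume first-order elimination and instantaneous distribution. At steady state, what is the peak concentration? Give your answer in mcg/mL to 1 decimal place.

24.0 mcg/mL

The dosing interval is 3 half-lives, so f = 2^(−3) = 0.125.
At steady state, R = 1/(1 − 0.125) = 8/7.
Single-dose peak C₀ = D/Vd = 1470/70 = 21 mcg/mL.
Steady-state peak Cmax,ss = C₀·R = 21 × 8/7 ≈ 24.000 mcg/mL.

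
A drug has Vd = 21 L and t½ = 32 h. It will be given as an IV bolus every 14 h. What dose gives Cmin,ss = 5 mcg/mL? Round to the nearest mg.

τ/t½ = 14/32 ≈ 0.4375, so f = (1/2)^(14/32) ≈ 0.738413.
Cmin,ss = (D/Vd)·f/(1−f), so D = Cmin,ss·Vd·(1−f)/f.
D = 5 × 21 × (1−f)/f ≈ 5 × 21 × 0.35426 ≈ 37.20 mg.

37 mg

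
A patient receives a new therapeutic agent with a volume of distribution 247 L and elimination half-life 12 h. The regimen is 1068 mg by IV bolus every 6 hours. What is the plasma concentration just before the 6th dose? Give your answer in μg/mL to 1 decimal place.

f = (1/2)^(τ/t½) = (1/2)^(6/12) ≈ 0.7071.
C₀ = D/Vd = 1068/247 ≈ 4.324 μg/mL.
Before the 6th dose, 5 doses have been given. Superposition: Cmin = C₀·(f + f² + … + f^5).
≈ 4.324 × (0.7071 + 0.5000 + 0.3535 + 0.2500 + 0.1768) ≈ 4.324 × 1.9874 ≈ 8.594 μg/mL.

8.6 μg/mL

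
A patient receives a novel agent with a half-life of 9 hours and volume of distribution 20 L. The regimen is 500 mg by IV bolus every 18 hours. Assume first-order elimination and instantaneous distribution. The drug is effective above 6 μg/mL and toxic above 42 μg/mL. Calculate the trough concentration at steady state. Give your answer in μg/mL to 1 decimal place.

8.3 μg/mL

The dosing interval is 2 half-lives, so f = 2^(−2) = 0.25.
At steady state, R = 1/(1 − 0.25) = 4/3.
Single-dose peak C₀ = D/Vd = 500/20 = 25 μg/mL.
Steady-state peak Cmax,ss = C₀·R = 25 × 4/3 ≈ 33.333 μg/mL.
Steady-state trough Cmin,ss = Cmax,ss·f ≈ 33.333 × 0.25 ≈ 8.333 μg/mL.
Trough 8.3 μg/mL vs MEC 6 μg/mL: adequate.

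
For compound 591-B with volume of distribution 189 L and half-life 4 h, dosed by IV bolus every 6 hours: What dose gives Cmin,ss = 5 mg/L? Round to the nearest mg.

τ/t½ = 6/4 ≈ 1.5, so f = (1/2)^(6/4) ≈ 0.353553.
Cmin,ss = (D/Vd)·f/(1−f), so D = Cmin,ss·Vd·(1−f)/f.
D = 5 × 189 × (1−f)/f ≈ 5 × 189 × 1.82843 ≈ 1727.87 mg.

1728 mg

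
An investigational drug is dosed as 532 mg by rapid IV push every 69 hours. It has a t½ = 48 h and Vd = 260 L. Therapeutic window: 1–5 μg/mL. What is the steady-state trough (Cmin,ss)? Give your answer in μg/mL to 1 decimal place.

τ/t½ = 69/48 ≈ 1.4375, so fraction remaining f = (1/2)^(69/48) ≈ 0.3692.
Each bolus raises the concentration by D/Vd = 532/260 ≈ 2.046 μg/mL.
Steady-state trough Cmin,ss = C₀·f/(1−f) ≈ 2.046 × 0.3692/0.6308 ≈ 1.198 μg/mL.
Trough 1.2 μg/mL vs MEC 1 μg/mL: adequate.

1.2 μg/mL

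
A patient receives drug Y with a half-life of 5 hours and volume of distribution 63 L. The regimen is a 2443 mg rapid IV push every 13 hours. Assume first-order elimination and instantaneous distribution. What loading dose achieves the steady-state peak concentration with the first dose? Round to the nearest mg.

f = (1/2)^(13/5) ≈ 0.164938; accumulation ratio R = 1/(1−f) ≈ 1.19752.
Loading dose to hit Cmax,ss on first dose: D_load = D_maint·R ≈ 2443 × 1.19752 ≈ 2925.54 mg.

2926 mg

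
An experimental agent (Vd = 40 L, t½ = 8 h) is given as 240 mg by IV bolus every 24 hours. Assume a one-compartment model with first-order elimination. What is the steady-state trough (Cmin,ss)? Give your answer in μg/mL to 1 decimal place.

The dosing interval is 3 half-lives, so f = 2^(−3) = 0.125.
At steady state, R = 1/(1 − 0.125) = 8/7.
Single-dose peak C₀ = D/Vd = 240/40 = 6 μg/mL.
Steady-state peak Cmax,ss = C₀·R = 6 × 8/7 ≈ 6.857 μg/mL.
Steady-state trough Cmin,ss = Cmax,ss·f ≈ 6.857 × 0.125 ≈ 0.857 μg/mL.

0.9 μg/mL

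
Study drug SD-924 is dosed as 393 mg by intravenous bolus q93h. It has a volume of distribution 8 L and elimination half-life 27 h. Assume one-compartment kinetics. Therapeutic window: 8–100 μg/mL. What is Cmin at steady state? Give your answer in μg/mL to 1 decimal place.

Over one 93-h interval, 93/27 ≈ 3.4444 half-lives elapse, leaving f ≈ 0.0919 of each dose.
Each bolus raises the concentration by D/Vd = 393/8 ≈ 49.125 μg/mL.
Steady-state trough Cmin,ss = C₀·f/(1−f) ≈ 49.125 × 0.0919/0.9081 ≈ 4.971 μg/mL.
Trough 5.0 μg/mL vs MEC 8 μg/mL: subtherapeutic.

5.0 μg/mL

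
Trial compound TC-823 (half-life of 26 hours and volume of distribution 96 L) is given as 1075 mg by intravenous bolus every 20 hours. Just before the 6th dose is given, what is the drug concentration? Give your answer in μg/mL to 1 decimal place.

14.8 μg/mL

f = (1/2)^(τ/t½) = (1/2)^(20/26) ≈ 0.5867.
C₀ = D/Vd = 1075/96 ≈ 11.198 μg/mL.
Before the 6th dose, 5 doses have been given. Superposition: Cmin = C₀·(f + f² + … + f^5).
≈ 11.198 × (0.5867 + 0.3442 + 0.2020 + 0.1185 + 0.0695) ≈ 11.198 × 1.3209 ≈ 14.791 μg/mL.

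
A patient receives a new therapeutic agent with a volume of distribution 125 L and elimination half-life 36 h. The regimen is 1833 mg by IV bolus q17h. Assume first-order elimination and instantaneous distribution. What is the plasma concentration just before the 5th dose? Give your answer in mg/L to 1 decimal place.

27.6 mg/L

f = (1/2)^(τ/t½) = (1/2)^(17/36) ≈ 0.7209.
C₀ = D/Vd = 1833/125 ≈ 14.664 mg/L.
Before the 5th dose, 4 doses have been given. Superposition: Cmin = C₀·(f + f² + … + f^4).
≈ 14.664 × (0.7209 + 0.5197 + 0.3746 + 0.2701) ≈ 14.664 × 1.8853 ≈ 27.646 mg/L.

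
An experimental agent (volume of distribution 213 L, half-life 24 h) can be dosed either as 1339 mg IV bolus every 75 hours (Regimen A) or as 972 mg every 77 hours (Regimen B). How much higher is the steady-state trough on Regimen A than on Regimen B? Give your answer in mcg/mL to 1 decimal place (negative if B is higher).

Regimen A: f = (1/2)^(75/24) ≈ 0.1146; Cmin,ss = (1339/213)·f/(1−f) ≈ 0.814 mcg/mL.
Regimen B: f = (1/2)^(77/24) ≈ 0.1082; Cmin,ss = (972/213)·f/(1−f) ≈ 0.554 mcg/mL.
Difference ≈ 0.814 − 0.554 ≈ 0.260 mcg/mL.

0.3 mcg/mL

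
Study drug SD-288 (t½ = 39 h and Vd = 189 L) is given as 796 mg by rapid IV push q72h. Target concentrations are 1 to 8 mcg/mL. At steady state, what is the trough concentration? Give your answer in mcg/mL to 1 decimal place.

1.6 mcg/mL

k = ln2/t½ = ln2/39 ≈ 0.017773 h⁻¹; fraction remaining f = e^(−kτ) = e^(−0.017773×72) ≈ 0.2781.
Each bolus raises the concentration by D/Vd = 796/189 ≈ 4.212 mcg/mL.
Steady-state trough Cmin,ss = C₀·f/(1−f) ≈ 4.212 × 0.2781/0.7219 ≈ 1.623 mcg/mL.
Trough 1.6 mcg/mL vs MEC 1 mcg/mL: adequate.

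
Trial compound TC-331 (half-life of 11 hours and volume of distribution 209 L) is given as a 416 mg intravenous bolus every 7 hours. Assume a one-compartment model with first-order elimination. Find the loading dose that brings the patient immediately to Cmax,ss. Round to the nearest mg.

f = (1/2)^(7/11) ≈ 0.643332; accumulation ratio R = 1/(1−f) ≈ 2.80373.
Loading dose to hit Cmax,ss on first dose: D_load = D_maint·R ≈ 416 × 2.80373 ≈ 1166.35 mg.

1166 mg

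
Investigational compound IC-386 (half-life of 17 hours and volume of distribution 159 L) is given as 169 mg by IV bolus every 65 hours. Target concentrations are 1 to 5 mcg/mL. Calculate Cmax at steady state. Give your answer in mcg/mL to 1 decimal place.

1.1 mcg/mL

Over one 65-h interval, 65/17 ≈ 3.8235 half-lives elapse, leaving f ≈ 0.0706 of each dose.
At steady state, accumulation factor R = 1/(1 − e^(−kτ)) ≈ 1.0760.
Each bolus raises the concentration by D/Vd = 169/159 ≈ 1.063 mcg/mL.
Cmax,ss = C₀/(1 − f) ≈ 1.063/0.9294 ≈ 1.144 mcg/mL.
Peak 1.1 mcg/mL vs MTC 5 mcg/mL: below toxic threshold.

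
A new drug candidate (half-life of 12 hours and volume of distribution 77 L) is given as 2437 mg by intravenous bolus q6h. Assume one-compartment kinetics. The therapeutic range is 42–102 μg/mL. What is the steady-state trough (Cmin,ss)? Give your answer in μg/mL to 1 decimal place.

76.4 μg/mL

k = ln2/t½ = ln2/12 ≈ 0.057762 h⁻¹; fraction remaining f = e^(−kτ) = e^(−0.057762×6) ≈ 0.7071.
Accumulation ratio R = 1/(1 − f) ≈ 1/0.2929 ≈ 3.4141.
Single-dose peak C₀ = D/Vd = 2437/77 ≈ 31.649 μg/mL.
Cmax,ss = C₀/(1 − f) ≈ 31.649/0.2929 ≈ 108.054 μg/mL.
Steady-state trough Cmin,ss = Cmax,ss·f ≈ 108.054 × 0.7071 ≈ 76.405 μg/mL.
Trough 76.4 μg/mL vs MEC 42 μg/mL: adequate.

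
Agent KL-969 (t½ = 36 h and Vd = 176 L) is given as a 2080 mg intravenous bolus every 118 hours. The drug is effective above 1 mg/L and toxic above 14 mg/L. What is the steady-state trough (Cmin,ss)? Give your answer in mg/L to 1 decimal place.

τ/t½ = 118/36 ≈ 3.2778, so fraction remaining f = (1/2)^(118/36) ≈ 0.1031.
Single-dose peak C₀ = D/Vd = 2080/176 ≈ 11.818 mg/L.
Steady-state trough Cmin,ss = C₀·f/(1−f) ≈ 11.818 × 0.1031/0.8969 ≈ 1.358 mg/L.
Trough 1.4 mg/L vs MEC 1 mg/L: adequate.

1.4 mg/L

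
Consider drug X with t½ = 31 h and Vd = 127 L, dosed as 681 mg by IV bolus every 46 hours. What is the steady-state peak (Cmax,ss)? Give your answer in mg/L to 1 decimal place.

8.3 mg/L

τ/t½ = 46/31 ≈ 1.4839, so fraction remaining f = (1/2)^(46/31) ≈ 0.3575.
At steady state, accumulation factor R = 1/(1 − e^(−kτ)) ≈ 1.5564.
Each bolus raises the concentration by D/Vd = 681/127 ≈ 5.362 mg/L.
Steady-state peak Cmax,ss = C₀·R ≈ 5.362 × 1.5564 ≈ 8.345 mg/L.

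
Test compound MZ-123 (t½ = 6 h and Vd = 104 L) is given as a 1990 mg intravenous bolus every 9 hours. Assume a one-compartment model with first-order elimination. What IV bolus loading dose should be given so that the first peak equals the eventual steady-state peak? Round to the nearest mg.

3078 mg

f = (1/2)^(9/6) ≈ 0.353553; accumulation ratio R = 1/(1−f) ≈ 1.54692.
Loading dose to hit Cmax,ss on first dose: D_load = D_maint·R ≈ 1990 × 1.54692 ≈ 3078.37 mg.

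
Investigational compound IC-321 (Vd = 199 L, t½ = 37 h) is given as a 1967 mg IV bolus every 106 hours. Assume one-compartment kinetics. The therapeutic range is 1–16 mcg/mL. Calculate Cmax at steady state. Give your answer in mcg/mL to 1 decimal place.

Over one 106-h interval, 106/37 ≈ 2.8649 half-lives elapse, leaving f ≈ 0.1373 of each dose.
At steady state, accumulation factor R = 1/(1 − e^(−kτ)) ≈ 1.1592.
Each bolus raises the concentration by D/Vd = 1967/199 ≈ 9.884 mcg/mL.
Cmax,ss = C₀/(1 − f) ≈ 9.884/0.8627 ≈ 11.457 mcg/mL.
Peak 11.5 mcg/mL vs MTC 16 mcg/mL: below toxic threshold.

11.5 mcg/mL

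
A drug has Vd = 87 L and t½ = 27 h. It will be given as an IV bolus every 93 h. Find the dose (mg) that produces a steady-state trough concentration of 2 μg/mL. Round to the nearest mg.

1720 mg

τ/t½ = 93/27 ≈ 3.4444, so f = (1/2)^(93/27) ≈ 0.091858.
Cmin,ss = (D/Vd)·f/(1−f), so D = Cmin,ss·Vd·(1−f)/f.
D = 2 × 87 × (1−f)/f ≈ 2 × 87 × 9.88637 ≈ 1720.23 mg.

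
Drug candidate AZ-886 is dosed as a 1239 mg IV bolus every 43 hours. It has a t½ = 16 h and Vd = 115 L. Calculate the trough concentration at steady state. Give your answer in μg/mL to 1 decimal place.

2.0 μg/mL

τ/t½ = 43/16 ≈ 2.6875, so fraction remaining f = (1/2)^(43/16) ≈ 0.1552.
Each bolus raises the concentration by D/Vd = 1239/115 ≈ 10.774 μg/mL.
Steady-state trough Cmin,ss = C₀·f/(1−f) ≈ 10.774 × 0.1552/0.8448 ≈ 1.979 μg/mL.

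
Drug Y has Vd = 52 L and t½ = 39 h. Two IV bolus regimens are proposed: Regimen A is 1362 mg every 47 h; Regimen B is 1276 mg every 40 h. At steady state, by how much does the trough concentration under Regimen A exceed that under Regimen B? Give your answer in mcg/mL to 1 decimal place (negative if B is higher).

-3.6 mcg/mL

Regimen A: f = (1/2)^(47/39) ≈ 0.4337; Cmin,ss = (1362/52)·f/(1−f) ≈ 20.059 mcg/mL.
Regimen B: f = (1/2)^(40/39) ≈ 0.4912; Cmin,ss = (1276/52)·f/(1−f) ≈ 23.690 mcg/mL.
Difference ≈ 20.059 − 23.690 ≈ -3.631 mcg/mL.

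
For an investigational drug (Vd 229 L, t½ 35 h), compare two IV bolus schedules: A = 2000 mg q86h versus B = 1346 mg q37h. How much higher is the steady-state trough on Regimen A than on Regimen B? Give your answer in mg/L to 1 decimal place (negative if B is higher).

Regimen A: f = (1/2)^(86/35) ≈ 0.1821; Cmin,ss = (2000/229)·f/(1−f) ≈ 1.944 mg/L.
Regimen B: f = (1/2)^(37/35) ≈ 0.4806; Cmin,ss = (1346/229)·f/(1−f) ≈ 5.439 mg/L.
Difference ≈ 1.944 − 5.439 ≈ -3.495 mg/L.

-3.5 mg/L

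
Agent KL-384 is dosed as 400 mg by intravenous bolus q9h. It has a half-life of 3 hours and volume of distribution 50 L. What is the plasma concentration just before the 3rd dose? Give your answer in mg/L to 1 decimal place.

1.1 mg/L

f = (1/2)^(τ/t½) = (1/2)^(9/3) ≈ 0.1250.
C₀ = D/Vd = 400/50 ≈ 8.000 mg/L.
Before the 3rd dose, 2 doses have been given. Superposition: Cmin = C₀·(f + f²).
≈ 8.000 × (0.1250 + 0.0156) ≈ 8.000 × 0.1406 ≈ 1.125 mg/L.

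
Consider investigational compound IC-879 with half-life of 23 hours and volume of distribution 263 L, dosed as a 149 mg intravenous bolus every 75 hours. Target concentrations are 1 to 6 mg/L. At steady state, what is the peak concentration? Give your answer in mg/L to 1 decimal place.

0.6 mg/L

Over one 75-h interval, 75/23 ≈ 3.2609 half-lives elapse, leaving f ≈ 0.1043 of each dose.
At steady state, accumulation factor R = 1/(1 − e^(−kτ)) ≈ 1.1164.
Each bolus raises the concentration by D/Vd = 149/263 ≈ 0.567 mg/L.
Steady-state peak Cmax,ss = C₀·R ≈ 0.567 × 1.1164 ≈ 0.633 mg/L.
Peak 0.6 mg/L vs MTC 6 mg/L: below toxic threshold.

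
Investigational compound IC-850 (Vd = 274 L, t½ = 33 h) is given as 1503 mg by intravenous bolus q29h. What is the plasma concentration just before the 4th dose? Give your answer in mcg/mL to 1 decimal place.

f = (1/2)^(τ/t½) = (1/2)^(29/33) ≈ 0.5438.
C₀ = D/Vd = 1503/274 ≈ 5.485 mcg/mL.
Before the 4th dose, 3 doses have been given. Superposition: Cmin = C₀·(f + f² + … + f^3).
≈ 5.485 × (0.5438 + 0.2957 + 0.1608) ≈ 5.485 × 1.0003 ≈ 5.487 mcg/mL.

5.5 mcg/mL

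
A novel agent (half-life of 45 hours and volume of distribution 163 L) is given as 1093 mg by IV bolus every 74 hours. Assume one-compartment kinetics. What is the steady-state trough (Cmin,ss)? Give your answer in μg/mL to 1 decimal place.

k = ln2/t½ = ln2/45 ≈ 0.015403 h⁻¹; fraction remaining f = e^(−kτ) = e^(−0.015403×74) ≈ 0.3199.
At steady state, accumulation factor R = 1/(1 − e^(−kτ)) ≈ 1.4704.
Single-dose peak C₀ = D/Vd = 1093/163 ≈ 6.706 μg/mL.
Steady-state peak Cmax,ss = C₀·R ≈ 6.706 × 1.4704 ≈ 9.861 μg/mL.
Steady-state trough Cmin,ss = Cmax,ss·f ≈ 9.861 × 0.3199 ≈ 3.155 μg/mL.

3.2 μg/mL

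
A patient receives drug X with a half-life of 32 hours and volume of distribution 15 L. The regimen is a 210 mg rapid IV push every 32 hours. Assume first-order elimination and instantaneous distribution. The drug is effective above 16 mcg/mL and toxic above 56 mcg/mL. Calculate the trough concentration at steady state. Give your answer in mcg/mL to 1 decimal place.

τ = 32 h = 1 half-life, so f = (1/2)^1 = 0.5.
Accumulation ratio R = 1/(1 − f) = 1/0.5 = 2/1.
Single-dose peak C₀ = D/Vd = 210/15 = 14 mcg/mL.
Steady-state peak Cmax,ss = C₀·R = 14 × 2/1 ≈ 28.000 mcg/mL.
Steady-state trough Cmin,ss = Cmax,ss·f ≈ 28.000 × 0.5 ≈ 14.000 mcg/mL.
Trough 14.0 mcg/mL vs MEC 16 mcg/mL: subtherapeutic.

14.0 mcg/mL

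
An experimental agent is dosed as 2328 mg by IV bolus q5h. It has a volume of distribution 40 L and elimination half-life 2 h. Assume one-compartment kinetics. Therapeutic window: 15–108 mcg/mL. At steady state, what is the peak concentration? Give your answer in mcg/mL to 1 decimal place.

τ/t½ = 5/2 ≈ 2.5, so fraction remaining f = (1/2)^(5/2) ≈ 0.1768.
At steady state, accumulation factor R = 1/(1 − e^(−kτ)) ≈ 1.2148.
Each bolus raises the concentration by D/Vd = 2328/40 ≈ 58.200 mcg/mL.
Cmax,ss = C₀/(1 − f) ≈ 58.200/0.8232 ≈ 70.700 mcg/mL.
Peak 70.7 mcg/mL vs MTC 108 mcg/mL: below toxic threshold.

70.7 mcg/mL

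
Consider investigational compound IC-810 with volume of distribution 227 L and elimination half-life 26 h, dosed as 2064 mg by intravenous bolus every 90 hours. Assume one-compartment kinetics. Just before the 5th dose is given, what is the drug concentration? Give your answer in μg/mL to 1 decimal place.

f = (1/2)^(τ/t½) = (1/2)^(90/26) ≈ 0.0908.
C₀ = D/Vd = 2064/227 ≈ 9.093 μg/mL.
Before the 5th dose, 4 doses have been given. Superposition: Cmin = C₀·(f + f² + … + f^4).
≈ 9.093 × (0.0908 + 0.0082 + 0.0007 + 0.0001) ≈ 9.093 × 0.0998 ≈ 0.907 μg/mL.

0.9 μg/mL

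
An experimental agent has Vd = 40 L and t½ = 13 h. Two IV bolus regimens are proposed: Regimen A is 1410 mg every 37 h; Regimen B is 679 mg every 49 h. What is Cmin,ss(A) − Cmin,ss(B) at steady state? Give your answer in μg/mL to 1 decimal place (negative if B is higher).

4.4 μg/mL

Regimen A: f = (1/2)^(37/13) ≈ 0.1391; Cmin,ss = (1410/40)·f/(1−f) ≈ 5.696 μg/mL.
Regimen B: f = (1/2)^(49/13) ≈ 0.0733; Cmin,ss = (679/40)·f/(1−f) ≈ 1.343 μg/mL.
Difference ≈ 5.696 − 1.343 ≈ 4.353 μg/mL.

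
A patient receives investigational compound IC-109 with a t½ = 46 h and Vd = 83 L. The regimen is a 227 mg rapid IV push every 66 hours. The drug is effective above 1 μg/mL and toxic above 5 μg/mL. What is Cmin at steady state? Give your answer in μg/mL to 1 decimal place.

1.6 μg/mL

Over one 66-h interval, 66/46 ≈ 1.4348 half-lives elapse, leaving f ≈ 0.3699 of each dose.
Accumulation ratio R = 1/(1 − f) ≈ 1/0.6301 ≈ 1.5870.
Each bolus raises the concentration by D/Vd = 227/83 ≈ 2.735 μg/mL.
Cmax,ss = C₀/(1 − f) ≈ 2.735/0.6301 ≈ 4.341 μg/mL.
One interval later, Cmin,ss = Cmax,ss·e^(−kτ) ≈ 4.341 × 0.3699 ≈ 1.606 μg/mL.
Trough 1.6 μg/mL vs MEC 1 μg/mL: adequate.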